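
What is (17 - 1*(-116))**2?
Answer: 17689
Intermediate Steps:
(17 - 1*(-116))**2 = (17 + 116)**2 = 133**2 = 17689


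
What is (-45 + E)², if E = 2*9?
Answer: 729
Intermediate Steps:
E = 18
(-45 + E)² = (-45 + 18)² = (-27)² = 729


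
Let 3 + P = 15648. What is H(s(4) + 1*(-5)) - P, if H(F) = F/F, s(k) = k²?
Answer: -15644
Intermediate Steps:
P = 15645 (P = -3 + 15648 = 15645)
H(F) = 1
H(s(4) + 1*(-5)) - P = 1 - 1*15645 = 1 - 15645 = -15644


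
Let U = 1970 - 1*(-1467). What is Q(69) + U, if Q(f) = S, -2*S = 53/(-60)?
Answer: 412493/120 ≈ 3437.4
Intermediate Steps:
S = 53/120 (S = -53/(2*(-60)) = -53*(-1)/(2*60) = -½*(-53/60) = 53/120 ≈ 0.44167)
U = 3437 (U = 1970 + 1467 = 3437)
Q(f) = 53/120
Q(69) + U = 53/120 + 3437 = 412493/120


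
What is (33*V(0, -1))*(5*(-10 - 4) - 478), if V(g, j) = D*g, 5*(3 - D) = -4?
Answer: 0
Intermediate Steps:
D = 19/5 (D = 3 - ⅕*(-4) = 3 + ⅘ = 19/5 ≈ 3.8000)
V(g, j) = 19*g/5
(33*V(0, -1))*(5*(-10 - 4) - 478) = (33*((19/5)*0))*(5*(-10 - 4) - 478) = (33*0)*(5*(-14) - 478) = 0*(-70 - 478) = 0*(-548) = 0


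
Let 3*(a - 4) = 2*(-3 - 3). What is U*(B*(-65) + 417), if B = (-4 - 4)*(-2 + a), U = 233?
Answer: -145159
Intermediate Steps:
a = 0 (a = 4 + (2*(-3 - 3))/3 = 4 + (2*(-6))/3 = 4 + (1/3)*(-12) = 4 - 4 = 0)
B = 16 (B = (-4 - 4)*(-2 + 0) = -8*(-2) = 16)
U*(B*(-65) + 417) = 233*(16*(-65) + 417) = 233*(-1040 + 417) = 233*(-623) = -145159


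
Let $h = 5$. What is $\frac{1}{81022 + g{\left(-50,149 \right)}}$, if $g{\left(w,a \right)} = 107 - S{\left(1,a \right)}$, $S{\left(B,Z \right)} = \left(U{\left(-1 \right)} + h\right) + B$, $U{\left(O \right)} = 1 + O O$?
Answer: $\frac{1}{81121} \approx 1.2327 \cdot 10^{-5}$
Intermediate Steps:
$U{\left(O \right)} = 1 + O^{2}$
$S{\left(B,Z \right)} = 7 + B$ ($S{\left(B,Z \right)} = \left(\left(1 + \left(-1\right)^{2}\right) + 5\right) + B = \left(\left(1 + 1\right) + 5\right) + B = \left(2 + 5\right) + B = 7 + B$)
$g{\left(w,a \right)} = 99$ ($g{\left(w,a \right)} = 107 - \left(7 + 1\right) = 107 - 8 = 99$)
$\frac{1}{81022 + g{\left(-50,149 \right)}} = \frac{1}{81022 + 99} = \frac{1}{81121}$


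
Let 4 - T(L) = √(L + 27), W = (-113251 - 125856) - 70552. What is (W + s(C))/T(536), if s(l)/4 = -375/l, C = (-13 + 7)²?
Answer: 3716408/1641 + 929102*√563/1641 ≈ 15699.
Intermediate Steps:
C = 36 (C = (-6)² = 36)
s(l) = -1500/l (s(l) = 4*(-375/l) = -1500/l)
W = -309659 (W = -239107 - 70552 = -309659)
T(L) = 4 - √(27 + L) (T(L) = 4 - √(L + 27) = 4 - √(27 + L))
(W + s(C))/T(536) = (-309659 - 1500/36)/(4 - √(27 + 536)) = (-309659 - 1500*1/36)/(4 - √563) = (-309659 - 125/3)/(4 - √563) = -929102/(3*(4 - √563))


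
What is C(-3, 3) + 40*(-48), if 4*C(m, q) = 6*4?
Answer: -1914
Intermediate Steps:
C(m, q) = 6 (C(m, q) = (6*4)/4 = (¼)*24 = 6)
C(-3, 3) + 40*(-48) = 6 + 40*(-48) = 6 - 1920 = -1914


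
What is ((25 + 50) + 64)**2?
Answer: 19321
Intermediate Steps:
((25 + 50) + 64)**2 = (75 + 64)**2 = 139**2 = 19321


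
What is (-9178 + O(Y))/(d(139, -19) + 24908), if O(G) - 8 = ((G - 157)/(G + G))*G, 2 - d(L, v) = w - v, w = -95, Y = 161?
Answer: -4584/12493 ≈ -0.36693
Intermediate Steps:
d(L, v) = 97 + v (d(L, v) = 2 - (-95 - v) = 2 + (95 + v) = 97 + v)
O(G) = -141/2 + G/2 (O(G) = 8 + ((G - 157)/(G + G))*G = 8 + ((-157 + G)/((2*G)))*G = 8 + ((-157 + G)*(1/(2*G)))*G = 8 + ((-157 + G)/(2*G))*G = 8 + (-157/2 + G/2) = -141/2 + G/2)
(-9178 + O(Y))/(d(139, -19) + 24908) = (-9178 + (-141/2 + (½)*161))/((97 - 19) + 24908) = (-9178 + (-141/2 + 161/2))/(78 + 24908) = (-9178 + 10)/24986 = -9168*1/24986 = -4584/12493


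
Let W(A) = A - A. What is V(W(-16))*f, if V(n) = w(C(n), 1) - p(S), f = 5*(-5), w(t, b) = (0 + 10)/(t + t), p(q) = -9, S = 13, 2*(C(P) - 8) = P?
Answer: -1925/8 ≈ -240.63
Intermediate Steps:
C(P) = 8 + P/2
W(A) = 0
w(t, b) = 5/t (w(t, b) = 10/((2*t)) = 10*(1/(2*t)) = 5/t)
f = -25
V(n) = 9 + 5/(8 + n/2) (V(n) = 5/(8 + n/2) - 1*(-9) = 5/(8 + n/2) + 9 = 9 + 5/(8 + n/2))
V(W(-16))*f = ((154 + 9*0)/(16 + 0))*(-25) = ((154 + 0)/16)*(-25) = ((1/16)*154)*(-25) = (77/8)*(-25) = -1925/8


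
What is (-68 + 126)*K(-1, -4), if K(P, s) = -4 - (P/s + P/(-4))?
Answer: -261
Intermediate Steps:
K(P, s) = -4 + P/4 - P/s (K(P, s) = -4 - (P/s + P*(-1/4)) = -4 - (P/s - P/4) = -4 - (-P/4 + P/s) = -4 + (P/4 - P/s) = -4 + P/4 - P/s)
(-68 + 126)*K(-1, -4) = (-68 + 126)*(-4 + (1/4)*(-1) - 1*(-1)/(-4)) = 58*(-4 - 1/4 - 1*(-1)*(-1/4)) = 58*(-4 - 1/4 - 1/4) = 58*(-9/2) = -261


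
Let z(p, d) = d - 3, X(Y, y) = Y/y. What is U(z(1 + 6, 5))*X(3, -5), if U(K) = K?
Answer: -6/5 ≈ -1.2000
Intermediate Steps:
z(p, d) = -3 + d
U(z(1 + 6, 5))*X(3, -5) = (-3 + 5)*(3/(-5)) = 2*(3*(-⅕)) = 2*(-⅗) = -6/5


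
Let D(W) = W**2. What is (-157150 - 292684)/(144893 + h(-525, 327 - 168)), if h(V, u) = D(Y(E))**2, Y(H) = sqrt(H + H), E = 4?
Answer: -449834/144957 ≈ -3.1032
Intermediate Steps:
Y(H) = sqrt(2)*sqrt(H) (Y(H) = sqrt(2*H) = sqrt(2)*sqrt(H))
h(V, u) = 64 (h(V, u) = ((sqrt(2)*sqrt(4))**2)**2 = ((sqrt(2)*2)**2)**2 = ((2*sqrt(2))**2)**2 = 8**2 = 64)
(-157150 - 292684)/(144893 + h(-525, 327 - 168)) = (-157150 - 292684)/(144893 + 64) = -449834/144957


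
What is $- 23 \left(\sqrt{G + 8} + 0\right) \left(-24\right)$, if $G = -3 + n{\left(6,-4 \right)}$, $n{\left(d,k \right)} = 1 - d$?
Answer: $0$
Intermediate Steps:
$G = -8$ ($G = -3 + \left(1 - 6\right) = -3 - 5 = -8$)
$- 23 \left(\sqrt{G + 8} + 0\right) \left(-24\right) = - 23 \left(\sqrt{-8 + 8} + 0\right) \left(-24\right) = - 23 \left(\sqrt{0} + 0\right) \left(-24\right) = - 23 \left(0 + 0\right) \left(-24\right) = \left(-23\right) 0 \left(-24\right) = 0 \left(-24\right) = 0$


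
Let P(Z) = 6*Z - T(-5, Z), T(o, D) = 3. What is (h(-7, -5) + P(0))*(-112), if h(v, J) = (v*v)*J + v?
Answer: 28560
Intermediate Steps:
h(v, J) = v + J*v² (h(v, J) = v²*J + v = J*v² + v = v + J*v²)
P(Z) = -3 + 6*Z (P(Z) = 6*Z - 1*3 = 6*Z - 3 = -3 + 6*Z)
(h(-7, -5) + P(0))*(-112) = (-7*(1 - 5*(-7)) + (-3 + 6*0))*(-112) = (-7*(1 + 35) + (-3 + 0))*(-112) = (-7*36 - 3)*(-112) = (-252 - 3)*(-112) = -255*(-112) = 28560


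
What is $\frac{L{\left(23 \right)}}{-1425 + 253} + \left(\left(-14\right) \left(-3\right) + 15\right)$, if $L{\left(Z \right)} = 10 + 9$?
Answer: $\frac{66785}{1172} \approx 56.984$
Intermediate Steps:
$L{\left(Z \right)} = 19$
$\frac{L{\left(23 \right)}}{-1425 + 253} + \left(\left(-14\right) \left(-3\right) + 15\right) = \frac{19}{-1425 + 253} + \left(\left(-14\right) \left(-3\right) + 15\right) = \frac{19}{-1172} + \left(42 + 15\right) = 19 \left(- \frac{1}{1172}\right) + 57 = - \frac{19}{1172} + 57 = \frac{66785}{1172}$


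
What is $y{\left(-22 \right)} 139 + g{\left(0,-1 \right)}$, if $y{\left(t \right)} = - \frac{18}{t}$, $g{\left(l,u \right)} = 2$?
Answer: $\frac{1273}{11} \approx 115.73$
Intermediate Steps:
$y{\left(-22 \right)} 139 + g{\left(0,-1 \right)} = - \frac{18}{-22} \cdot 139 + 2 = \left(-18\right) \left(- \frac{1}{22}\right) 139 + 2 = \frac{9}{11} \cdot 139 + 2 = \frac{1251}{11} + 2 = \frac{1273}{11}$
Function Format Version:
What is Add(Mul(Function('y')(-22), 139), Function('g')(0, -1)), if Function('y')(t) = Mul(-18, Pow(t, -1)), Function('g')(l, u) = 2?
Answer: Rational(1273, 11) ≈ 115.73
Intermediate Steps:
Add(Mul(Function('y')(-22), 139), Function('g')(0, -1)) = Add(Mul(Mul(-18, Pow(-22, -1)), 139), 2) = Add(Mul(Mul(-18, Rational(-1, 22)), 139), 2) = Add(Mul(Rational(9, 11), 139), 2) = Add(Rational(1251, 11), 2) = Rational(1273, 11)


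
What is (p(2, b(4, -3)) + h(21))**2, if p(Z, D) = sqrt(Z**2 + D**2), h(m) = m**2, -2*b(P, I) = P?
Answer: 194489 + 1764*sqrt(2) ≈ 1.9698e+5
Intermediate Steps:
b(P, I) = -P/2
p(Z, D) = sqrt(D**2 + Z**2)
(p(2, b(4, -3)) + h(21))**2 = (sqrt((-1/2*4)**2 + 2**2) + 21**2)**2 = (sqrt((-2)**2 + 4) + 441)**2 = (sqrt(4 + 4) + 441)**2 = (sqrt(8) + 441)**2 = (2*sqrt(2) + 441)**2 = (441 + 2*sqrt(2))**2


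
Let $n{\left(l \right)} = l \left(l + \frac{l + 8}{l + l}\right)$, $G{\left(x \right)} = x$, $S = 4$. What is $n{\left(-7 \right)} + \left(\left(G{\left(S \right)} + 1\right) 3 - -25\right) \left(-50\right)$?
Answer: $- \frac{3901}{2} \approx -1950.5$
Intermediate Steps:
$n{\left(l \right)} = l \left(l + \frac{8 + l}{2 l}\right)$
$n{\left(-7 \right)} + \left(\left(G{\left(S \right)} + 1\right) 3 - -25\right) \left(-50\right) = \left(4 + \left(-7\right)^{2} + \frac{1}{2} \left(-7\right)\right) + \left(\left(4 + 1\right) 3 - -25\right) \left(-50\right) = \left(4 + 49 - \frac{7}{2}\right) + \left(5 \cdot 3 + 25\right) \left(-50\right) = \frac{99}{2} + \left(15 + 25\right) \left(-50\right) = \frac{99}{2} + 40 \left(-50\right) = \frac{99}{2} - 2000 = - \frac{3901}{2}$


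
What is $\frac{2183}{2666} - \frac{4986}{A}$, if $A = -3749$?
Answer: $\frac{21476743}{9994834} \approx 2.1488$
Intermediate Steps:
$\frac{2183}{2666} - \frac{4986}{A} = \frac{2183}{2666} - \frac{4986}{-3749} = 2183 \cdot \frac{1}{2666} - - \frac{4986}{3749} = \frac{2183}{2666} + \frac{4986}{3749} = \frac{21476743}{9994834}$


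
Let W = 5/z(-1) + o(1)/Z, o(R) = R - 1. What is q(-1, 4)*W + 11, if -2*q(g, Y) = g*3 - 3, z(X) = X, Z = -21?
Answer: -4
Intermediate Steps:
o(R) = -1 + R
q(g, Y) = 3/2 - 3*g/2 (q(g, Y) = -(g*3 - 3)/2 = -(3*g - 3)/2 = -(-3 + 3*g)/2 = 3/2 - 3*g/2)
W = -5 (W = 5/(-1) + (-1 + 1)/(-21) = 5*(-1) + 0*(-1/21) = -5 + 0 = -5)
q(-1, 4)*W + 11 = (3/2 - 3/2*(-1))*(-5) + 11 = (3/2 + 3/2)*(-5) + 11 = 3*(-5) + 11 = -15 + 11 = -4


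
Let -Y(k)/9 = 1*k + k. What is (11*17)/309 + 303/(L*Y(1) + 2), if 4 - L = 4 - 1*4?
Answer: -80537/21630 ≈ -3.7234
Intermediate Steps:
Y(k) = -18*k (Y(k) = -9*(1*k + k) = -9*(k + k) = -18*k)
L = 4 (L = 4 - (4 - 1*4) = 4 - (4 - 4) = 4 - 1*0 = 4 + 0 = 4)
(11*17)/309 + 303/(L*Y(1) + 2) = (11*17)/309 + 303/(4*(-18*1) + 2) = 187*(1/309) + 303/(4*(-18) + 2) = 187/309 + 303/(-72 + 2) = 187/309 + 303/(-70) = 187/309 + 303*(-1/70) = 187/309 - 303/70 = -80537/21630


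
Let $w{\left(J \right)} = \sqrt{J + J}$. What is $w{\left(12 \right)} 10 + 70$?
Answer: $70 + 20 \sqrt{6} \approx 118.99$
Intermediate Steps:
$w{\left(J \right)} = \sqrt{2} \sqrt{J}$ ($w{\left(J \right)} = \sqrt{2 J} = \sqrt{2} \sqrt{J}$)
$w{\left(12 \right)} 10 + 70 = \sqrt{2} \sqrt{12} \cdot 10 + 70 = \sqrt{2} \cdot 2 \sqrt{3} \cdot 10 + 70 = 2 \sqrt{6} \cdot 10 + 70 = 20 \sqrt{6} + 70 = 70 + 20 \sqrt{6}$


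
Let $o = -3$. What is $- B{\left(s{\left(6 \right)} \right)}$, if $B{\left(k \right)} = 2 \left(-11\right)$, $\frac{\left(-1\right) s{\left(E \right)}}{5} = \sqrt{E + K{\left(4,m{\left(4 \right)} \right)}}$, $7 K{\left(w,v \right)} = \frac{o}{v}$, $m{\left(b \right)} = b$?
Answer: $22$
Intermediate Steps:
$K{\left(w,v \right)} = - \frac{3}{7 v}$ ($K{\left(w,v \right)} = \frac{\left(-3\right) \frac{1}{v}}{7} = - \frac{3}{7 v}$)
$s{\left(E \right)} = - 5 \sqrt{- \frac{3}{28} + E}$ ($s{\left(E \right)} = - 5 \sqrt{E - \frac{3}{7 \cdot 4}} = - 5 \sqrt{E - \frac{3}{28}} = - 5 \sqrt{- \frac{3}{28} + E}$)
$B{\left(k \right)} = -22$
$- B{\left(s{\left(6 \right)} \right)} = \left(-1\right) \left(-22\right) = 22$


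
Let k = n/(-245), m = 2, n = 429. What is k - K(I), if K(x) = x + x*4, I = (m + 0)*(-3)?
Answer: 6921/245 ≈ 28.249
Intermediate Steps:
k = -429/245 (k = 429/(-245) = 429*(-1/245) = -429/245 ≈ -1.7510)
I = -6 (I = (2 + 0)*(-3) = 2*(-3) = -6)
K(x) = 5*x (K(x) = x + 4*x = 5*x)
k - K(I) = -429/245 - 5*(-6) = -429/245 - 1*(-30) = -429/245 + 30 = 6921/245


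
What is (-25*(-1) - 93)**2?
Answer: 4624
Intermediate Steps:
(-25*(-1) - 93)**2 = (25 - 93)**2 = (-68)**2 = 4624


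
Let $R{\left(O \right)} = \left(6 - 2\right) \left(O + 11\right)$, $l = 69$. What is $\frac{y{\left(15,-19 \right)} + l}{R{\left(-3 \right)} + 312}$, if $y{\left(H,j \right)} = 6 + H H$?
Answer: $\frac{75}{86} \approx 0.87209$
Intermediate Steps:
$y{\left(H,j \right)} = 6 + H^{2}$
$R{\left(O \right)} = 44 + 4 O$ ($R{\left(O \right)} = 4 \left(11 + O\right) = 44 + 4 O$)
$\frac{y{\left(15,-19 \right)} + l}{R{\left(-3 \right)} + 312} = \frac{\left(6 + 15^{2}\right) + 69}{\left(44 + 4 \left(-3\right)\right) + 312} = \frac{\left(6 + 225\right) + 69}{\left(44 - 12\right) + 312} = \frac{231 + 69}{32 + 312} = \frac{300}{344} = 300 \cdot \frac{1}{344} = \frac{75}{86}$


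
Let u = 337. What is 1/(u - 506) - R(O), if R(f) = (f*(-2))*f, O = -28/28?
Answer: 337/169 ≈ 1.9941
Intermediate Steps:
O = -1 (O = -28*1/28 = -1)
R(f) = -2*f**2 (R(f) = (-2*f)*f = -2*f**2)
1/(u - 506) - R(O) = 1/(337 - 506) - (-2)*(-1)**2 = 1/(-169) - (-2) = -1/169 - 1*(-2) = -1/169 + 2 = 337/169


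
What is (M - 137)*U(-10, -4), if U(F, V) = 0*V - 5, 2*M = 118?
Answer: 390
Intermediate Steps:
M = 59 (M = (½)*118 = 59)
U(F, V) = -5 (U(F, V) = 0 - 5 = -5)
(M - 137)*U(-10, -4) = (59 - 137)*(-5) = -78*(-5) = 390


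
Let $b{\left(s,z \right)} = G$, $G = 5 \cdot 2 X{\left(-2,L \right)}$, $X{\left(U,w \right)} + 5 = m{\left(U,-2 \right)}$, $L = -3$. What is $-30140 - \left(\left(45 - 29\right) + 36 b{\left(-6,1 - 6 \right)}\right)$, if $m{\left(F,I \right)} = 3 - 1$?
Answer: $-29076$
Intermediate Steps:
$m{\left(F,I \right)} = 2$ ($m{\left(F,I \right)} = 3 - 1 = 2$)
$X{\left(U,w \right)} = -3$ ($X{\left(U,w \right)} = -5 + 2 = -3$)
$G = -30$ ($G = 5 \cdot 2 \left(-3\right) = 10 \left(-3\right) = -30$)
$b{\left(s,z \right)} = -30$
$-30140 - \left(\left(45 - 29\right) + 36 b{\left(-6,1 - 6 \right)}\right) = -30140 - \left(\left(45 - 29\right) + 36 \left(-30\right)\right) = -30140 - \left(\left(45 - 29\right) - 1080\right) = -30140 - \left(16 - 1080\right) = -30140 - -1064 = -30140 + 1064 = -29076$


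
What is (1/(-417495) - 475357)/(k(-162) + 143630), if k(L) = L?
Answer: -49614792679/14974293165 ≈ -3.3133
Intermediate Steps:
(1/(-417495) - 475357)/(k(-162) + 143630) = (1/(-417495) - 475357)/(-162 + 143630) = (-1/417495 - 475357)/143468 = -198459170716/417495*1/143468 = -49614792679/14974293165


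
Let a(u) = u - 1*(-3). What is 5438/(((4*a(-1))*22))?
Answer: 2719/88 ≈ 30.898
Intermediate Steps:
a(u) = 3 + u (a(u) = u + 3 = 3 + u)
5438/(((4*a(-1))*22)) = 5438/(((4*(3 - 1))*22)) = 5438/(((4*2)*22)) = 5438/((8*22)) = 5438/176 = 5438*(1/176) = 2719/88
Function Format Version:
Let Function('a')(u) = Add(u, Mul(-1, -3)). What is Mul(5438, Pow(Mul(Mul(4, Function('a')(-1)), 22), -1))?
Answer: Rational(2719, 88) ≈ 30.898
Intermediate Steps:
Function('a')(u) = Add(3, u) (Function('a')(u) = Add(u, 3) = Add(3, u))
Mul(5438, Pow(Mul(Mul(4, Function('a')(-1)), 22), -1)) = Mul(5438, Pow(Mul(Mul(4, Add(3, -1)), 22), -1)) = Mul(5438, Pow(Mul(Mul(4, 2), 22), -1)) = Mul(5438, Pow(Mul(8, 22), -1)) = Mul(5438, Pow(176, -1)) = Mul(5438, Rational(1, 176)) = Rational(2719, 88)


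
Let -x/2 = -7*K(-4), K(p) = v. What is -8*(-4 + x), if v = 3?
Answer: -304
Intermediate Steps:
K(p) = 3
x = 42 (x = -(-14)*3 = -2*(-21) = 42)
-8*(-4 + x) = -8*(-4 + 42) = -8*38 = -304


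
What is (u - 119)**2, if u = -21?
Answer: 19600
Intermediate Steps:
(u - 119)**2 = (-21 - 119)**2 = (-140)**2 = 19600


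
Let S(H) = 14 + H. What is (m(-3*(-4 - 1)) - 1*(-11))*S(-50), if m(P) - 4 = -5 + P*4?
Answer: -2520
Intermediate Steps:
m(P) = -1 + 4*P (m(P) = 4 + (-5 + P*4) = 4 + (-5 + 4*P) = -1 + 4*P)
(m(-3*(-4 - 1)) - 1*(-11))*S(-50) = ((-1 + 4*(-3*(-4 - 1))) - 1*(-11))*(14 - 50) = ((-1 + 4*(-3*(-5))) + 11)*(-36) = ((-1 + 4*15) + 11)*(-36) = ((-1 + 60) + 11)*(-36) = (59 + 11)*(-36) = 70*(-36) = -2520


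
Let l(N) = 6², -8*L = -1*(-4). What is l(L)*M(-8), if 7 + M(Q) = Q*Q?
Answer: 2052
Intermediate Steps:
L = -½ (L = -(-1)*(-4)/8 = -⅛*4 = -½ ≈ -0.50000)
l(N) = 36
M(Q) = -7 + Q² (M(Q) = -7 + Q*Q = -7 + Q²)
l(L)*M(-8) = 36*(-7 + (-8)²) = 36*(-7 + 64) = 36*57 = 2052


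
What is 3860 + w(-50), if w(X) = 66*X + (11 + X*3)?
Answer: 421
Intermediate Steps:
w(X) = 11 + 69*X (w(X) = 66*X + (11 + 3*X) = 11 + 69*X)
3860 + w(-50) = 3860 + (11 + 69*(-50)) = 3860 + (11 - 3450) = 3860 - 3439 = 421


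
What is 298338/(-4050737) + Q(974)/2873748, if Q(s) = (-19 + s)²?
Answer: 2837025181601/11640797352276 ≈ 0.24371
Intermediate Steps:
298338/(-4050737) + Q(974)/2873748 = 298338/(-4050737) + (-19 + 974)²/2873748 = 298338*(-1/4050737) + 955²*(1/2873748) = -298338/4050737 + 912025*(1/2873748) = -298338/4050737 + 912025/2873748 = 2837025181601/11640797352276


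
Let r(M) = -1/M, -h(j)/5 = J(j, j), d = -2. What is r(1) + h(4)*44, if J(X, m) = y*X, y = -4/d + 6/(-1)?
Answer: 3519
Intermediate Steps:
y = -4 (y = -4/(-2) + 6/(-1) = -4*(-½) + 6*(-1) = 2 - 6 = -4)
J(X, m) = -4*X
h(j) = 20*j (h(j) = -(-20)*j = 20*j)
r(1) + h(4)*44 = -1/1 + (20*4)*44 = -1*1 + 80*44 = -1 + 3520 = 3519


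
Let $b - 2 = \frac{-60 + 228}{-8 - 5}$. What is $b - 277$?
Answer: $- \frac{3743}{13} \approx -287.92$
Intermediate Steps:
$b = - \frac{142}{13}$ ($b = 2 + \frac{-60 + 228}{-8 - 5} = 2 + \frac{168}{-13} = 2 + 168 \left(- \frac{1}{13}\right) = 2 - \frac{168}{13} = - \frac{142}{13} \approx -10.923$)
$b - 277 = - \frac{142}{13} - 277 = - \frac{3743}{13}$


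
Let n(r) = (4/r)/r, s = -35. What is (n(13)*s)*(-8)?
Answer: 1120/169 ≈ 6.6272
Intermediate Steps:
n(r) = 4/r²
(n(13)*s)*(-8) = ((4/13²)*(-35))*(-8) = ((4*(1/169))*(-35))*(-8) = ((4/169)*(-35))*(-8) = -140/169*(-8) = 1120/169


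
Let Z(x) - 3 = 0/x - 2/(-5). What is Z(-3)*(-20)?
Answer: -68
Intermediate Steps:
Z(x) = 17/5 (Z(x) = 3 + (0/x - 2/(-5)) = 3 + (0 - 2*(-⅕)) = 3 + (0 + ⅖) = 3 + ⅖ = 17/5)
Z(-3)*(-20) = (17/5)*(-20) = -68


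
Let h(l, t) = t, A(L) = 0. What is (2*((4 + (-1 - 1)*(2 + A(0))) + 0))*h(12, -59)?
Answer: 0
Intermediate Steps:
(2*((4 + (-1 - 1)*(2 + A(0))) + 0))*h(12, -59) = (2*((4 + (-1 - 1)*(2 + 0)) + 0))*(-59) = (2*((4 - 2*2) + 0))*(-59) = (2*((4 - 4) + 0))*(-59) = (2*(0 + 0))*(-59) = (2*0)*(-59) = 0*(-59) = 0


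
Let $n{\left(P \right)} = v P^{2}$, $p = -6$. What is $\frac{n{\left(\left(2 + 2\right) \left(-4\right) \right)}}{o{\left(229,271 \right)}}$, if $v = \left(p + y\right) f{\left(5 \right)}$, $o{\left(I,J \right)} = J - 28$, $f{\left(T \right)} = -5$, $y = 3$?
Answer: $\frac{1280}{81} \approx 15.802$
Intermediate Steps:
$o{\left(I,J \right)} = -28 + J$
$v = 15$ ($v = \left(-6 + 3\right) \left(-5\right) = \left(-3\right) \left(-5\right) = 15$)
$n{\left(P \right)} = 15 P^{2}$
$\frac{n{\left(\left(2 + 2\right) \left(-4\right) \right)}}{o{\left(229,271 \right)}} = \frac{15 \left(\left(2 + 2\right) \left(-4\right)\right)^{2}}{-28 + 271} = \frac{15 \left(4 \left(-4\right)\right)^{2}}{243} = 15 \left(-16\right)^{2} \cdot \frac{1}{243} = 15 \cdot 256 \cdot \frac{1}{243} = 3840 \cdot \frac{1}{243} = \frac{1280}{81}$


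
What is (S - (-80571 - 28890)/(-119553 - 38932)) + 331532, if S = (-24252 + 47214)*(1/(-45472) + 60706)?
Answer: 173240263971895871/124252240 ≈ 1.3943e+9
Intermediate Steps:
S = 31692419115111/22736 (S = 22962*(-1/45472 + 60706) = 22962*(2760423231/45472) = 31692419115111/22736 ≈ 1.3939e+9)
(S - (-80571 - 28890)/(-119553 - 38932)) + 331532 = (31692419115111/22736 - (-80571 - 28890)/(-119553 - 38932)) + 331532 = (31692419115111/22736 - (-109461)/(-158485)) + 331532 = (31692419115111/22736 - (-109461)*(-1)/158485) + 331532 = (31692419115111/22736 - 1*109461/158485) + 331532 = (31692419115111/22736 - 109461/158485) + 331532 = 173199070378264191/124252240 + 331532 = 173240263971895871/124252240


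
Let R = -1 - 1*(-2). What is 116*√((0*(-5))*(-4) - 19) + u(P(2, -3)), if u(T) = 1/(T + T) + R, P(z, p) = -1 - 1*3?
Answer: 7/8 + 116*I*√19 ≈ 0.875 + 505.63*I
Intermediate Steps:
P(z, p) = -4 (P(z, p) = -1 - 3 = -4)
R = 1 (R = -1 + 2 = 1)
u(T) = 1 + 1/(2*T) (u(T) = 1/(T + T) + 1 = 1/(2*T) + 1 = 1 + 1/(2*T))
116*√((0*(-5))*(-4) - 19) + u(P(2, -3)) = 116*√((0*(-5))*(-4) - 19) + (½ - 4)/(-4) = 116*√(0*(-4) - 19) - ¼*(-7/2) = 116*√(0 - 19) + 7/8 = 116*√(-19) + 7/8 = 116*(I*√19) + 7/8 = 116*I*√19 + 7/8 = 7/8 + 116*I*√19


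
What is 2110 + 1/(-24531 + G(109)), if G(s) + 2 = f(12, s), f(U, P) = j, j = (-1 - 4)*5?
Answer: 51817379/24558 ≈ 2110.0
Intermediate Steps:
j = -25 (j = -5*5 = -25)
f(U, P) = -25
G(s) = -27 (G(s) = -2 - 25 = -27)
2110 + 1/(-24531 + G(109)) = 2110 + 1/(-24531 - 27) = 2110 + 1/(-24558) = 2110 - 1/24558 = 51817379/24558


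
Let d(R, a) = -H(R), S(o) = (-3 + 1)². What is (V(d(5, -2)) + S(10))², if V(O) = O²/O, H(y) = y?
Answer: 1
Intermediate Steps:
S(o) = 4 (S(o) = (-2)² = 4)
d(R, a) = -R
V(O) = O
(V(d(5, -2)) + S(10))² = (-1*5 + 4)² = (-5 + 4)² = (-1)² = 1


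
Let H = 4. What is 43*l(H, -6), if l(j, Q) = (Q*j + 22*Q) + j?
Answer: -6536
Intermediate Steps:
l(j, Q) = j + 22*Q + Q*j (l(j, Q) = (22*Q + Q*j) + j = j + 22*Q + Q*j)
43*l(H, -6) = 43*(4 + 22*(-6) - 6*4) = 43*(4 - 132 - 24) = 43*(-152) = -6536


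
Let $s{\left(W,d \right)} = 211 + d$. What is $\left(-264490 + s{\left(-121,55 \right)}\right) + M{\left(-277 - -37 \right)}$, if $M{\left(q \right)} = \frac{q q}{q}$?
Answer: $-264464$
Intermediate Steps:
$M{\left(q \right)} = q$ ($M{\left(q \right)} = \frac{q^{2}}{q} = q$)
$\left(-264490 + s{\left(-121,55 \right)}\right) + M{\left(-277 - -37 \right)} = \left(-264490 + \left(211 + 55\right)\right) - 240 = \left(-264490 + 266\right) + \left(-277 + 37\right) = -264224 - 240 = -264464$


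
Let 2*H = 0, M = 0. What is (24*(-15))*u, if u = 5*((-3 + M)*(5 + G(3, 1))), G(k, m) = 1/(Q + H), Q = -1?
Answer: 21600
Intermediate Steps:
H = 0 (H = (½)*0 = 0)
G(k, m) = -1 (G(k, m) = 1/(-1 + 0) = 1/(-1) = -1)
u = -60 (u = 5*((-3 + 0)*(5 - 1)) = 5*(-3*4) = 5*(-12) = -60)
(24*(-15))*u = (24*(-15))*(-60) = -360*(-60) = 21600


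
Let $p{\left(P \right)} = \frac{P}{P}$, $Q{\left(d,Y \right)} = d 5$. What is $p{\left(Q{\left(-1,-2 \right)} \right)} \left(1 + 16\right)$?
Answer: $17$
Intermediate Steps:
$Q{\left(d,Y \right)} = 5 d$
$p{\left(P \right)} = 1$
$p{\left(Q{\left(-1,-2 \right)} \right)} \left(1 + 16\right) = 1 \left(1 + 16\right) = 1 \cdot 17 = 17$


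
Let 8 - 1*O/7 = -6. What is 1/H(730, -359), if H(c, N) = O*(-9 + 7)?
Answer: -1/196 ≈ -0.0051020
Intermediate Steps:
O = 98 (O = 56 - 7*(-6) = 56 + 42 = 98)
H(c, N) = -196 (H(c, N) = 98*(-9 + 7) = 98*(-2) = -196)
1/H(730, -359) = 1/(-196) = -1/196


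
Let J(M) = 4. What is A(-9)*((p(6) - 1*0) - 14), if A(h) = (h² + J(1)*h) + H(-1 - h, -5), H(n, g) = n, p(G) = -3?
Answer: -901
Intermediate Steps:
A(h) = -1 + h² + 3*h (A(h) = (h² + 4*h) + (-1 - h) = -1 + h² + 3*h)
A(-9)*((p(6) - 1*0) - 14) = (-1 + (-9)² + 3*(-9))*((-3 - 1*0) - 14) = (-1 + 81 - 27)*((-3 + 0) - 14) = 53*(-3 - 14) = 53*(-17) = -901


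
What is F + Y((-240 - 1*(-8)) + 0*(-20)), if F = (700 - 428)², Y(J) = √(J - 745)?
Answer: 73984 + I*√977 ≈ 73984.0 + 31.257*I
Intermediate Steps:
Y(J) = √(-745 + J)
F = 73984 (F = 272² = 73984)
F + Y((-240 - 1*(-8)) + 0*(-20)) = 73984 + √(-745 + ((-240 - 1*(-8)) + 0*(-20))) = 73984 + √(-745 + ((-240 + 8) + 0)) = 73984 + √(-745 + (-232 + 0)) = 73984 + √(-745 - 232) = 73984 + √(-977) = 73984 + I*√977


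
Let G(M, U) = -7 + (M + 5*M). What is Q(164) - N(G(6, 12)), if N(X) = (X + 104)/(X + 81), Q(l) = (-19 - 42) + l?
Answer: 11197/110 ≈ 101.79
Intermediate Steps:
Q(l) = -61 + l
G(M, U) = -7 + 6*M
N(X) = (104 + X)/(81 + X)
Q(164) - N(G(6, 12)) = (-61 + 164) - (104 + (-7 + 6*6))/(81 + (-7 + 6*6)) = 103 - (104 + (-7 + 36))/(81 + (-7 + 36)) = 103 - (104 + 29)/(81 + 29) = 103 - 133/110 = 11197/110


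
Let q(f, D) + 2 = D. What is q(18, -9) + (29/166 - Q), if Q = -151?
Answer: 23269/166 ≈ 140.17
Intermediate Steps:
q(f, D) = -2 + D
q(18, -9) + (29/166 - Q) = (-2 - 9) + (29/166 - 1*(-151)) = -11 + (29*(1/166) + 151) = -11 + (29/166 + 151) = -11 + 25095/166 = 23269/166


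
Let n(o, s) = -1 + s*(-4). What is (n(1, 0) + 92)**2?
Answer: 8281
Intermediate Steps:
n(o, s) = -1 - 4*s
(n(1, 0) + 92)**2 = ((-1 - 4*0) + 92)**2 = ((-1 + 0) + 92)**2 = (-1 + 92)**2 = 91**2 = 8281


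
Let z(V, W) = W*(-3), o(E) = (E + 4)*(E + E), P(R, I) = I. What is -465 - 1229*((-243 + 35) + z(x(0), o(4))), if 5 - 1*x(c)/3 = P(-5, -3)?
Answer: 491135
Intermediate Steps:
x(c) = 24 (x(c) = 15 - 3*(-3) = 15 + 9 = 24)
o(E) = 2*E*(4 + E) (o(E) = (4 + E)*(2*E) = 2*E*(4 + E))
z(V, W) = -3*W
-465 - 1229*((-243 + 35) + z(x(0), o(4))) = -465 - 1229*((-243 + 35) - 6*4*(4 + 4)) = -465 - 1229*(-208 - 6*4*8) = -465 - 1229*(-208 - 3*64) = -465 - 1229*(-208 - 192) = -465 - 1229*(-400) = -465 + 491600 = 491135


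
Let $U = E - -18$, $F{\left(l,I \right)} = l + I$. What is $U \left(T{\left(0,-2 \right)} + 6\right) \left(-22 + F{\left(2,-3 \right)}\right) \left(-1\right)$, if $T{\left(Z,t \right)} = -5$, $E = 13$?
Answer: $713$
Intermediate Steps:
$F{\left(l,I \right)} = I + l$
$U = 31$ ($U = 13 - -18 = 13 + 18 = 31$)
$U \left(T{\left(0,-2 \right)} + 6\right) \left(-22 + F{\left(2,-3 \right)}\right) \left(-1\right) = 31 \left(-5 + 6\right) \left(-22 + \left(-3 + 2\right)\right) \left(-1\right) = 31 \cdot 1 \left(-22 - 1\right) \left(-1\right) = 31 \cdot 1 \left(-23\right) \left(-1\right) = 31 \left(-23\right) \left(-1\right) = \left(-713\right) \left(-1\right) = 713$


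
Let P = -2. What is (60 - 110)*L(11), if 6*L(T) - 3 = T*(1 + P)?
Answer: 200/3 ≈ 66.667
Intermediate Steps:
L(T) = ½ - T/6 (L(T) = ½ + (T*(1 - 2))/6 = ½ + (T*(-1))/6 = ½ + (-T)/6 = ½ - T/6)
(60 - 110)*L(11) = (60 - 110)*(½ - ⅙*11) = -50*(½ - 11/6) = -50*(-4/3) = 200/3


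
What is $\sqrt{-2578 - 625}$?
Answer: $i \sqrt{3203} \approx 56.595 i$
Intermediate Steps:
$\sqrt{-2578 - 625} = \sqrt{-3203} = i \sqrt{3203}$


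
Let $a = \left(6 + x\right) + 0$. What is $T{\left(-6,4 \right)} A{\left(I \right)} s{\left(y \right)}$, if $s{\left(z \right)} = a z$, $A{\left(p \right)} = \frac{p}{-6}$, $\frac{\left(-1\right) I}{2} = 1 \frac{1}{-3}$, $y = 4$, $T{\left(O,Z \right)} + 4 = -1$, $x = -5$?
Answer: $\frac{20}{9} \approx 2.2222$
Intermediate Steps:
$T{\left(O,Z \right)} = -5$ ($T{\left(O,Z \right)} = -4 - 1 = -5$)
$I = \frac{2}{3}$ ($I = - 2 \cdot 1 \frac{1}{-3} = - 2 \cdot 1 \left(- \frac{1}{3}\right) = \left(-2\right) \left(- \frac{1}{3}\right) = \frac{2}{3} \approx 0.66667$)
$A{\left(p \right)} = - \frac{p}{6}$ ($A{\left(p \right)} = p \left(- \frac{1}{6}\right) = - \frac{p}{6}$)
$a = 1$ ($a = \left(6 - 5\right) + 0 = 1 + 0 = 1$)
$s{\left(z \right)} = z$ ($s{\left(z \right)} = 1 z = z$)
$T{\left(-6,4 \right)} A{\left(I \right)} s{\left(y \right)} = - 5 \left(\left(- \frac{1}{6}\right) \frac{2}{3}\right) 4 = \left(-5\right) \left(- \frac{1}{9}\right) 4 = \frac{5}{9} \cdot 4 = \frac{20}{9}$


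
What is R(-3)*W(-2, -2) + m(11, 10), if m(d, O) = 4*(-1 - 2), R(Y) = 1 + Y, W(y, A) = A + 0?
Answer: -8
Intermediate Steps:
W(y, A) = A
m(d, O) = -12 (m(d, O) = 4*(-3) = -12)
R(-3)*W(-2, -2) + m(11, 10) = (1 - 3)*(-2) - 12 = -2*(-2) - 12 = 4 - 12 = -8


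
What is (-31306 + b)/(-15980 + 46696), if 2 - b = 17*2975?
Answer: -11697/4388 ≈ -2.6657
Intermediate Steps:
b = -50573 (b = 2 - 17*2975 = 2 - 1*50575 = 2 - 50575 = -50573)
(-31306 + b)/(-15980 + 46696) = (-31306 - 50573)/(-15980 + 46696) = -81879/30716 = -81879*1/30716 = -11697/4388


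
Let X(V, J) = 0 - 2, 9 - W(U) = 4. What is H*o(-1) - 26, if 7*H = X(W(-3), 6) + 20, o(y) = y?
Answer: -200/7 ≈ -28.571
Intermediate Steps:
W(U) = 5 (W(U) = 9 - 1*4 = 9 - 4 = 5)
X(V, J) = -2
H = 18/7 (H = (-2 + 20)/7 = (1/7)*18 = 18/7 ≈ 2.5714)
H*o(-1) - 26 = (18/7)*(-1) - 26 = -18/7 - 26 = -200/7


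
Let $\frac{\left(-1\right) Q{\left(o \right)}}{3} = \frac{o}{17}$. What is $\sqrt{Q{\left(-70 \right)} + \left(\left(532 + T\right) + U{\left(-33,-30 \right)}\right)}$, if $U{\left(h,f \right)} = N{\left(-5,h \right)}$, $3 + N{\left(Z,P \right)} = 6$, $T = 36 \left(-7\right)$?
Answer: $\frac{\sqrt{85357}}{17} \approx 17.186$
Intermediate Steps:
$T = -252$
$Q{\left(o \right)} = - \frac{3 o}{17}$ ($Q{\left(o \right)} = - 3 \frac{o}{17} = - \frac{3 o}{17}$)
$N{\left(Z,P \right)} = 3$ ($N{\left(Z,P \right)} = -3 + 6 = 3$)
$U{\left(h,f \right)} = 3$
$\sqrt{Q{\left(-70 \right)} + \left(\left(532 + T\right) + U{\left(-33,-30 \right)}\right)} = \sqrt{\left(- \frac{3}{17}\right) \left(-70\right) + \left(\left(532 - 252\right) + 3\right)} = \sqrt{\frac{210}{17} + \left(280 + 3\right)} = \sqrt{\frac{210}{17} + 283} = \sqrt{\frac{5021}{17}} = \frac{\sqrt{85357}}{17}$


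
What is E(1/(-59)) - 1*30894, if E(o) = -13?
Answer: -30907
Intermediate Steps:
E(1/(-59)) - 1*30894 = -13 - 1*30894 = -13 - 30894 = -30907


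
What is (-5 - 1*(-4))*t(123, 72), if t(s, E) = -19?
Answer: 19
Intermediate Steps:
(-5 - 1*(-4))*t(123, 72) = (-5 - 1*(-4))*(-19) = (-5 + 4)*(-19) = -1*(-19) = 19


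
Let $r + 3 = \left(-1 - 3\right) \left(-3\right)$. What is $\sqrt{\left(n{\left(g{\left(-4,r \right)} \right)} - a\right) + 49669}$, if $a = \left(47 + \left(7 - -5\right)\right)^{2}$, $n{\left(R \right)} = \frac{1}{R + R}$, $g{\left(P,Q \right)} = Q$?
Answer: $\frac{\sqrt{1662770}}{6} \approx 214.91$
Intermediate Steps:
$r = 9$ ($r = -3 + \left(-1 - 3\right) \left(-3\right) = -3 - -12 = -3 + 12 = 9$)
$n{\left(R \right)} = \frac{1}{2 R}$
$a = 3481$ ($a = \left(47 + \left(7 + 5\right)\right)^{2} = \left(47 + 12\right)^{2} = 59^{2} = 3481$)
$\sqrt{\left(n{\left(g{\left(-4,r \right)} \right)} - a\right) + 49669} = \sqrt{\left(\frac{1}{2 \cdot 9} - 3481\right) + 49669} = \sqrt{\left(\frac{1}{2} \cdot \frac{1}{9} - 3481\right) + 49669} = \sqrt{\left(\frac{1}{18} - 3481\right) + 49669} = \sqrt{- \frac{62657}{18} + 49669} = \sqrt{\frac{831385}{18}} = \frac{\sqrt{1662770}}{6}$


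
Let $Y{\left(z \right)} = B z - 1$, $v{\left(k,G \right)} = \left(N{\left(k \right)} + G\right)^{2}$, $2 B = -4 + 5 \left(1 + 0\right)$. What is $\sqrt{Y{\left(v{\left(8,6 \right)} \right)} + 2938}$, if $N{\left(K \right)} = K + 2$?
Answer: $\sqrt{3065} \approx 55.362$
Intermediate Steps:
$B = \frac{1}{2}$ ($B = \frac{-4 + 5 \left(1 + 0\right)}{2} = \frac{-4 + 5 \cdot 1}{2} = \frac{-4 + 5}{2} = \frac{1}{2} \cdot 1 = \frac{1}{2} \approx 0.5$)
$N{\left(K \right)} = 2 + K$
$v{\left(k,G \right)} = \left(2 + G + k\right)^{2}$ ($v{\left(k,G \right)} = \left(\left(2 + k\right) + G\right)^{2} = \left(2 + G + k\right)^{2}$)
$Y{\left(z \right)} = -1 + \frac{z}{2}$ ($Y{\left(z \right)} = \frac{z}{2} - 1 = -1 + \frac{z}{2}$)
$\sqrt{Y{\left(v{\left(8,6 \right)} \right)} + 2938} = \sqrt{\left(-1 + \frac{\left(2 + 6 + 8\right)^{2}}{2}\right) + 2938} = \sqrt{\left(-1 + \frac{16^{2}}{2}\right) + 2938} = \sqrt{\left(-1 + \frac{1}{2} \cdot 256\right) + 2938} = \sqrt{\left(-1 + 128\right) + 2938} = \sqrt{127 + 2938} = \sqrt{3065}$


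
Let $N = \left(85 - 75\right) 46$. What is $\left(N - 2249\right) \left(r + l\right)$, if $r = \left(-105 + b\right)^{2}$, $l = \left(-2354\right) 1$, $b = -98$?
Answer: $-69511595$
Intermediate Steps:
$l = -2354$
$N = 460$ ($N = 10 \cdot 46 = 460$)
$r = 41209$ ($r = \left(-105 - 98\right)^{2} = \left(-203\right)^{2} = 41209$)
$\left(N - 2249\right) \left(r + l\right) = \left(460 - 2249\right) \left(41209 - 2354\right) = \left(-1789\right) 38855 = -69511595$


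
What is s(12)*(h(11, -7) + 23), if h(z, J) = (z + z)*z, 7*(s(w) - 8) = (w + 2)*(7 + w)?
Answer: 12190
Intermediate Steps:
s(w) = 8 + (2 + w)*(7 + w)/7 (s(w) = 8 + ((w + 2)*(7 + w))/7 = 8 + ((2 + w)*(7 + w))/7 = 8 + (2 + w)*(7 + w)/7)
h(z, J) = 2*z² (h(z, J) = (2*z)*z = 2*z²)
s(12)*(h(11, -7) + 23) = (10 + (⅐)*12² + (9/7)*12)*(2*11² + 23) = (10 + (⅐)*144 + 108/7)*(2*121 + 23) = (10 + 144/7 + 108/7)*(242 + 23) = 46*265 = 12190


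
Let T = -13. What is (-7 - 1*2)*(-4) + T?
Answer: 23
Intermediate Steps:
(-7 - 1*2)*(-4) + T = (-7 - 1*2)*(-4) - 13 = (-7 - 2)*(-4) - 13 = -9*(-4) - 13 = 36 - 13 = 23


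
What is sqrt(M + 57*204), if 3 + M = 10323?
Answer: 2*sqrt(5487) ≈ 148.15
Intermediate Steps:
M = 10320 (M = -3 + 10323 = 10320)
sqrt(M + 57*204) = sqrt(10320 + 57*204) = sqrt(10320 + 11628) = sqrt(21948) = 2*sqrt(5487)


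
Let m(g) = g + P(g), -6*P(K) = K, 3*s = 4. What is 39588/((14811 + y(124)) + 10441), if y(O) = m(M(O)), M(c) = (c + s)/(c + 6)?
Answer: 2315898/1477289 ≈ 1.5677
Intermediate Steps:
s = 4/3 (s = (1/3)*4 = 4/3 ≈ 1.3333)
P(K) = -K/6
M(c) = (4/3 + c)/(6 + c) (M(c) = (c + 4/3)/(c + 6) = (4/3 + c)/(6 + c))
m(g) = 5*g/6 (m(g) = g - g/6 = 5*g/6)
y(O) = 5*(4/3 + O)/(6*(6 + O)) (y(O) = 5*((4/3 + O)/(6 + O))/6 = 5*(4/3 + O)/(6*(6 + O)))
39588/((14811 + y(124)) + 10441) = 39588/((14811 + 5*(4 + 3*124)/(18*(6 + 124))) + 10441) = 39588/((14811 + (5/18)*(4 + 372)/130) + 10441) = 39588/((14811 + (5/18)*(1/130)*376) + 10441) = 39588/((14811 + 94/117) + 10441) = 39588/(1732981/117 + 10441) = 39588/(2954578/117) = 39588*(117/2954578) = 2315898/1477289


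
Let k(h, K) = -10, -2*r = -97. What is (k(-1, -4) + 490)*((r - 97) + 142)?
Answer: 44880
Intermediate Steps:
r = 97/2 (r = -½*(-97) = 97/2 ≈ 48.500)
(k(-1, -4) + 490)*((r - 97) + 142) = (-10 + 490)*((97/2 - 97) + 142) = 480*(-97/2 + 142) = 480*(187/2) = 44880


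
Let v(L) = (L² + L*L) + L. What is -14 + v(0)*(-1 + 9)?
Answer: -14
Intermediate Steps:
v(L) = L + 2*L² (v(L) = (L² + L²) + L = 2*L² + L = L + 2*L²)
-14 + v(0)*(-1 + 9) = -14 + (0*(1 + 2*0))*(-1 + 9) = -14 + (0*(1 + 0))*8 = -14 + (0*1)*8 = -14 + 0*8 = -14 + 0 = -14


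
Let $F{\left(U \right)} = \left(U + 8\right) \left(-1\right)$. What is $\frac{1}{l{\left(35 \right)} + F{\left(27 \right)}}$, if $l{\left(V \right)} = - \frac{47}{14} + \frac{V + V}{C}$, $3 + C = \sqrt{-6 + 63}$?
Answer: $- \frac{39963}{1215469} - \frac{1715 \sqrt{57}}{1215469} \approx -0.043531$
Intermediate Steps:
$C = -3 + \sqrt{57}$ ($C = -3 + \sqrt{-6 + 63} = -3 + \sqrt{57} \approx 4.5498$)
$F{\left(U \right)} = -8 - U$ ($F{\left(U \right)} = \left(8 + U\right) \left(-1\right) = -8 - U$)
$l{\left(V \right)} = - \frac{47}{14} + \frac{2 V}{-3 + \sqrt{57}}$ ($l{\left(V \right)} = - \frac{47}{14} + \frac{V + V}{-3 + \sqrt{57}} = \left(-47\right) \frac{1}{14} + \frac{2 V}{-3 + \sqrt{57}} = - \frac{47}{14} + \frac{2 V}{-3 + \sqrt{57}}$)
$\frac{1}{l{\left(35 \right)} + F{\left(27 \right)}} = \frac{1}{\left(- \frac{47}{14} + \frac{1}{8} \cdot 35 + \frac{1}{24} \cdot 35 \sqrt{57}\right) - 35} = \frac{1}{\left(- \frac{47}{14} + \frac{35}{8} + \frac{35 \sqrt{57}}{24}\right) - 35} = \frac{1}{\left(\frac{57}{56} + \frac{35 \sqrt{57}}{24}\right) - 35} = \frac{1}{- \frac{1903}{56} + \frac{35 \sqrt{57}}{24}}$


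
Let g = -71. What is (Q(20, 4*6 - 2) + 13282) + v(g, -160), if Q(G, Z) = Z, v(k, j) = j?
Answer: 13144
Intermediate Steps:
(Q(20, 4*6 - 2) + 13282) + v(g, -160) = ((4*6 - 2) + 13282) - 160 = ((24 - 2) + 13282) - 160 = (22 + 13282) - 160 = 13304 - 160 = 13144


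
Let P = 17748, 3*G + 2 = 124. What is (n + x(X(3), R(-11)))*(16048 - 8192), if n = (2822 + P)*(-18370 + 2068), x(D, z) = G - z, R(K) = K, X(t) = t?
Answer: -7903106657840/3 ≈ -2.6344e+12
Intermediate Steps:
G = 122/3 (G = -⅔ + (⅓)*124 = -⅔ + 124/3 = 122/3 ≈ 40.667)
x(D, z) = 122/3 - z
n = -335332140 (n = (2822 + 17748)*(-18370 + 2068) = 20570*(-16302) = -335332140)
(n + x(X(3), R(-11)))*(16048 - 8192) = (-335332140 + (122/3 - 1*(-11)))*(16048 - 8192) = (-335332140 + (122/3 + 11))*7856 = (-335332140 + 155/3)*7856 = -1005996265/3*7856 = -7903106657840/3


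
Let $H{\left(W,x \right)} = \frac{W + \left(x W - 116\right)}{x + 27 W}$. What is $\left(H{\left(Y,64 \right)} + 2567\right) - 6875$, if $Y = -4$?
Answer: $- \frac{47294}{11} \approx -4299.5$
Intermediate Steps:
$H{\left(W,x \right)} = \frac{-116 + W + W x}{x + 27 W}$ ($H{\left(W,x \right)} = \frac{W + \left(W x - 116\right)}{x + 27 W} = \frac{W + \left(-116 + W x\right)}{x + 27 W} = \frac{-116 + W + W x}{x + 27 W}$)
$\left(H{\left(Y,64 \right)} + 2567\right) - 6875 = \left(\frac{-116 - 4 - 256}{64 + 27 \left(-4\right)} + 2567\right) - 6875 = \left(\frac{-116 - 4 - 256}{64 - 108} + 2567\right) - 6875 = \left(\frac{1}{-44} \left(-376\right) + 2567\right) - 6875 = \left(\left(- \frac{1}{44}\right) \left(-376\right) + 2567\right) - 6875 = \left(\frac{94}{11} + 2567\right) - 6875 = \frac{28331}{11} - 6875 = - \frac{47294}{11}$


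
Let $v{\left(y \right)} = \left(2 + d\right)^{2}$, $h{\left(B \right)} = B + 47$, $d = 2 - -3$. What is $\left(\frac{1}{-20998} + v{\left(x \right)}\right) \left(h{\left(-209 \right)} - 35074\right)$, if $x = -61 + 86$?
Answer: $- \frac{18127177818}{10499} \approx -1.7266 \cdot 10^{6}$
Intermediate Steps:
$d = 5$ ($d = 2 + 3 = 5$)
$h{\left(B \right)} = 47 + B$
$x = 25$
$v{\left(y \right)} = 49$ ($v{\left(y \right)} = \left(2 + 5\right)^{2} = 7^{2} = 49$)
$\left(\frac{1}{-20998} + v{\left(x \right)}\right) \left(h{\left(-209 \right)} - 35074\right) = \left(\frac{1}{-20998} + 49\right) \left(\left(47 - 209\right) - 35074\right) = \left(- \frac{1}{20998} + 49\right) \left(-162 - 35074\right) = \frac{1028901}{20998} \left(-35236\right) = - \frac{18127177818}{10499}$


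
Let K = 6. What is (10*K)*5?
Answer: 300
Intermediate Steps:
(10*K)*5 = (10*6)*5 = 60*5 = 300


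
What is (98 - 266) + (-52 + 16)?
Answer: -204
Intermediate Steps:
(98 - 266) + (-52 + 16) = -168 - 36 = -204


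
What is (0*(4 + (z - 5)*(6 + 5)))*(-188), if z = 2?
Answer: 0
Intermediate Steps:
(0*(4 + (z - 5)*(6 + 5)))*(-188) = (0*(4 + (2 - 5)*(6 + 5)))*(-188) = (0*(4 - 3*11))*(-188) = (0*(4 - 33))*(-188) = (0*(-29))*(-188) = 0*(-188) = 0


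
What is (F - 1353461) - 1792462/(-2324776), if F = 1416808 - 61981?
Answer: 1588718239/1162388 ≈ 1366.8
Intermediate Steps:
F = 1354827
(F - 1353461) - 1792462/(-2324776) = (1354827 - 1353461) - 1792462/(-2324776) = 1366 - 1792462*(-1/2324776) = 1366 + 896231/1162388 = 1588718239/1162388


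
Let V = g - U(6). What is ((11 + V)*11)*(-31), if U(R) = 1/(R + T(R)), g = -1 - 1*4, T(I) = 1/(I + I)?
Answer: -145266/73 ≈ -1989.9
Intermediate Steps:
T(I) = 1/(2*I)
g = -5 (g = -1 - 4 = -5)
U(R) = 1/(R + 1/(2*R))
V = -377/73 (V = -5 - 2*6/(1 + 2*6²) = -5 - 2*6/(1 + 2*36) = -5 - 2*6/(1 + 72) = -5 - 2*6/73 = -5 - 1*12/73 = -5 - 12/73 = -377/73 ≈ -5.1644)
((11 + V)*11)*(-31) = ((11 - 377/73)*11)*(-31) = ((426/73)*11)*(-31) = (4686/73)*(-31) = -145266/73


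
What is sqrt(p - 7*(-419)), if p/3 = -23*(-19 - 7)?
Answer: sqrt(4727) ≈ 68.753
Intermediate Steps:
p = 1794 (p = 3*(-23*(-19 - 7)) = 3*(-23*(-26)) = 3*598 = 1794)
sqrt(p - 7*(-419)) = sqrt(1794 - 7*(-419)) = sqrt(1794 + 2933) = sqrt(4727)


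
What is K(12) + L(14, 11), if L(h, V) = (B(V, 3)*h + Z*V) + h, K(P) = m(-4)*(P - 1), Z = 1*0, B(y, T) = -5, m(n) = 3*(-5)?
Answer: -221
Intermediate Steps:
m(n) = -15
Z = 0
K(P) = 15 - 15*P (K(P) = -15*(P - 1) = -15*(-1 + P) = 15 - 15*P)
L(h, V) = -4*h (L(h, V) = (-5*h + 0*V) + h = (-5*h + 0) + h = -5*h + h = -4*h)
K(12) + L(14, 11) = (15 - 15*12) - 4*14 = (15 - 180) - 56 = -165 - 56 = -221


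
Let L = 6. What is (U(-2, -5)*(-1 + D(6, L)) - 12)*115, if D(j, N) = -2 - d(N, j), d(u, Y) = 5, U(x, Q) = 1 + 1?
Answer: -3220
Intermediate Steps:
U(x, Q) = 2
D(j, N) = -7 (D(j, N) = -2 - 1*5 = -2 - 5 = -7)
(U(-2, -5)*(-1 + D(6, L)) - 12)*115 = (2*(-1 - 7) - 12)*115 = (2*(-8) - 12)*115 = (-16 - 12)*115 = -28*115 = -3220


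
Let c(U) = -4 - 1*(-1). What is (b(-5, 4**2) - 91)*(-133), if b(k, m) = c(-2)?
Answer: 12502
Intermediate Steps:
c(U) = -3 (c(U) = -4 + 1 = -3)
b(k, m) = -3
(b(-5, 4**2) - 91)*(-133) = (-3 - 91)*(-133) = -94*(-133) = 12502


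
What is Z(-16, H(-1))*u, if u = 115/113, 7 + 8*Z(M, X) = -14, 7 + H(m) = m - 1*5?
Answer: -2415/904 ≈ -2.6715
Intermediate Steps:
H(m) = -12 + m (H(m) = -7 + (m - 1*5) = -7 + (m - 5) = -7 + (-5 + m) = -12 + m)
Z(M, X) = -21/8 (Z(M, X) = -7/8 + (⅛)*(-14) = -7/8 - 7/4 = -21/8)
u = 115/113 (u = 115*(1/113) = 115/113 ≈ 1.0177)
Z(-16, H(-1))*u = -21/8*115/113 = -2415/904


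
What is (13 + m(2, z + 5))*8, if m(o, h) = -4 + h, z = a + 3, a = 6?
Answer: 184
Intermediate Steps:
z = 9 (z = 6 + 3 = 9)
(13 + m(2, z + 5))*8 = (13 + (-4 + (9 + 5)))*8 = (13 + (-4 + 14))*8 = (13 + 10)*8 = 23*8 = 184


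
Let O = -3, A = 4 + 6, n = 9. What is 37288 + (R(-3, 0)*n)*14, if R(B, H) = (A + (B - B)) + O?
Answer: 38170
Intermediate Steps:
A = 10
R(B, H) = 7 (R(B, H) = (10 + (B - B)) - 3 = (10 + 0) - 3 = 10 - 3 = 7)
37288 + (R(-3, 0)*n)*14 = 37288 + (7*9)*14 = 37288 + 63*14 = 37288 + 882 = 38170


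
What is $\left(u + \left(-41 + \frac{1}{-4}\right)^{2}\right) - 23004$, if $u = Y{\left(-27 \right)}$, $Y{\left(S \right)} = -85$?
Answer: $- \frac{342199}{16} \approx -21387.0$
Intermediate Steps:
$u = -85$
$\left(u + \left(-41 + \frac{1}{-4}\right)^{2}\right) - 23004 = \left(-85 + \left(-41 + \frac{1}{-4}\right)^{2}\right) - 23004 = \left(-85 + \left(-41 - \frac{1}{4}\right)^{2}\right) - 23004 = \left(-85 + \left(- \frac{165}{4}\right)^{2}\right) - 23004 = \left(-85 + \frac{27225}{16}\right) - 23004 = \frac{25865}{16} - 23004 = - \frac{342199}{16}$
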